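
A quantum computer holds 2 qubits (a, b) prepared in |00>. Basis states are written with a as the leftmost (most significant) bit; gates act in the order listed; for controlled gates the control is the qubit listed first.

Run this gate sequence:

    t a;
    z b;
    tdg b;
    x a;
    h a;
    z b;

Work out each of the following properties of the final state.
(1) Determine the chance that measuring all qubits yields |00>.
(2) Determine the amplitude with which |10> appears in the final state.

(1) The probability of measuring |00> is 1/2.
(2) The final state's coefficient on |10> equals -sqrt(2)/2.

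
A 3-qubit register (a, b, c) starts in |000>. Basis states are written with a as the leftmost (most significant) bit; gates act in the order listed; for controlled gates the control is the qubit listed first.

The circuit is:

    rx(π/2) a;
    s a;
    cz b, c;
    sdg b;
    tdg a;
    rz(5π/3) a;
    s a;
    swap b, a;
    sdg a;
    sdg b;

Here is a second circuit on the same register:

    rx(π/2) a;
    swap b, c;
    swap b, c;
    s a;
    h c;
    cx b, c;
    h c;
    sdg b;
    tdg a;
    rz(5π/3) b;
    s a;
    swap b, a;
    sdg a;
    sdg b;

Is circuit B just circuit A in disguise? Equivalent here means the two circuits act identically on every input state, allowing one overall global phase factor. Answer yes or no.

No: there is an input state on which the two circuits produce genuinely different outputs (not merely differing by a phase).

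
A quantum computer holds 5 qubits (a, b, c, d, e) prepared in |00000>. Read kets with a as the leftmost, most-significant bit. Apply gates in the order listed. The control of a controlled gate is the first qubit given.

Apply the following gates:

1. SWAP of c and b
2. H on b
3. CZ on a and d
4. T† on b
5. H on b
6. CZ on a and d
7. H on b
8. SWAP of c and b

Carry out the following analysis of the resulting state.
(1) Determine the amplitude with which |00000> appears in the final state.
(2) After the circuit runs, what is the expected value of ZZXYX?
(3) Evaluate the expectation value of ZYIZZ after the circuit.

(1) |00000> carries amplitude sqrt(2)/2 in the final state.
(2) The observable ZZXYX averages to 0.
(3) The expectation value of ZYIZZ is 0.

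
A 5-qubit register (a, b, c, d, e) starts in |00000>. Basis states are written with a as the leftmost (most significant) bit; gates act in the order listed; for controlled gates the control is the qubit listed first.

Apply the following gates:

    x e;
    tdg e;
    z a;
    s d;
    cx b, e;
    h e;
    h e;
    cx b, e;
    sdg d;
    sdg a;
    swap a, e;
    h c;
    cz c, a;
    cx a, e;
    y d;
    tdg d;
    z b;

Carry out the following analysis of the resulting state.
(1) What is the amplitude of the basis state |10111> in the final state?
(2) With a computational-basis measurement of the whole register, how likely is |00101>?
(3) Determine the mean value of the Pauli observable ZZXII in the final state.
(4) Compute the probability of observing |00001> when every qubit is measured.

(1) The final state's coefficient on |10111> equals -sqrt(2)/2. Key observation: gates 4-9 undo each other exactly, leaving only the rest of the circuit to track.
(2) A full measurement returns |00101> with probability 0.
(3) In the final state, ZZXII has expectation 1.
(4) Outcome |00001> occurs with probability 0.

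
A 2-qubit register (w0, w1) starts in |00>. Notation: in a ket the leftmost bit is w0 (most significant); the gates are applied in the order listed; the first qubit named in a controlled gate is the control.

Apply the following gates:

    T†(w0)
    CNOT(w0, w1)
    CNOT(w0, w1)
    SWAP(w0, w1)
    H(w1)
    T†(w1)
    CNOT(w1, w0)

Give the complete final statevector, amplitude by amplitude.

The resulting statevector has amplitude sqrt(2)/2 on |00>, 0 on |01>, 0 on |10>, -sqrt(2)*exp(3*I*pi/4)/2 on |11>. Key observation: gates 2-3 undo each other exactly, leaving only the rest of the circuit to track.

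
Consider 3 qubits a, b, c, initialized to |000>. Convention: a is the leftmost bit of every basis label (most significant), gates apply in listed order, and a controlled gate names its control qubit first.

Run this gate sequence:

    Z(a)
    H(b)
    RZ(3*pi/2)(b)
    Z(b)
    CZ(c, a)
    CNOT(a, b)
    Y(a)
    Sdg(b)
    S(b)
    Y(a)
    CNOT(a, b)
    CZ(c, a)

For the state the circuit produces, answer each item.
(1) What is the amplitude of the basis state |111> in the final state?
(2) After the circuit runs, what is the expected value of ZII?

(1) The final state's coefficient on |111> equals 0.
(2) The observable ZII averages to 1.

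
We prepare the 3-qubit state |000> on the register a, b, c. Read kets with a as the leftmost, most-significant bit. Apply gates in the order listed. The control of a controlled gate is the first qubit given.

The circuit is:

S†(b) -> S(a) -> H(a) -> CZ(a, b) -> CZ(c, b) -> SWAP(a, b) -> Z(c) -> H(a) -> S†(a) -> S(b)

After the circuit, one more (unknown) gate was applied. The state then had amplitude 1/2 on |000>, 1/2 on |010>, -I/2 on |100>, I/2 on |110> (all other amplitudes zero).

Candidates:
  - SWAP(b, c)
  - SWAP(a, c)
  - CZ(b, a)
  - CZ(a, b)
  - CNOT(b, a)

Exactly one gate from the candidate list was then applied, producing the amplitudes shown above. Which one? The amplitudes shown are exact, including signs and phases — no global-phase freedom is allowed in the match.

The applied gate was CNOT(b, a).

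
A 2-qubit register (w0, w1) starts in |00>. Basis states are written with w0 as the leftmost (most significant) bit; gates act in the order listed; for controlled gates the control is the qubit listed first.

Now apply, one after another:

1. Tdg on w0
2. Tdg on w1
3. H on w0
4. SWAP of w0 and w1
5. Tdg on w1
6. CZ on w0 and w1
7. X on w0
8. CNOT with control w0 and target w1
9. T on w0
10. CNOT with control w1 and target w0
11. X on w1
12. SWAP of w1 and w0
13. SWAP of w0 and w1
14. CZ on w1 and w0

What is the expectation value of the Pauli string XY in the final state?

The expectation value of XY is sqrt(2)/2.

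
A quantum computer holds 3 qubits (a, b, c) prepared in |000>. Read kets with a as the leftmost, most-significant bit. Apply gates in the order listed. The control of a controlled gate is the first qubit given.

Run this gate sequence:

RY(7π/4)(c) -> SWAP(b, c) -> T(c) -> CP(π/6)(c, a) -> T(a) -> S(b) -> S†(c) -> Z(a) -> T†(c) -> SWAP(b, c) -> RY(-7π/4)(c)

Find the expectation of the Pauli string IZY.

In the final state, IZY has expectation -sqrt(2)/2.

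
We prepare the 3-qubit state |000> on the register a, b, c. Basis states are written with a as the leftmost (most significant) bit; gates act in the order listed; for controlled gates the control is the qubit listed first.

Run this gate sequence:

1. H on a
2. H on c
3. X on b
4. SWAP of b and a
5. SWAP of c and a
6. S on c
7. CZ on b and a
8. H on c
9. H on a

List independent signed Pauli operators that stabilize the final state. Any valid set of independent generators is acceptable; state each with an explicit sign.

One valid set of independent stabilizer generators is +XXI, -IIX, +ZZI (any independent generating set of the same group is equally correct).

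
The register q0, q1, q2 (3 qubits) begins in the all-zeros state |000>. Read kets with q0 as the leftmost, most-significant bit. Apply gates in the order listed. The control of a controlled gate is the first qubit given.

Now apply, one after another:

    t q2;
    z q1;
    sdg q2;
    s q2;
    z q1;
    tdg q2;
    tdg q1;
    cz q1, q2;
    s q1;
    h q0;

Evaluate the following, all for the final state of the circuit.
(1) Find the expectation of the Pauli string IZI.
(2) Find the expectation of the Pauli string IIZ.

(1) In the final state, IZI has expectation 1. Key observation: gates 1-6 undo each other exactly, leaving only the rest of the circuit to track.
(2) The observable IIZ averages to 1.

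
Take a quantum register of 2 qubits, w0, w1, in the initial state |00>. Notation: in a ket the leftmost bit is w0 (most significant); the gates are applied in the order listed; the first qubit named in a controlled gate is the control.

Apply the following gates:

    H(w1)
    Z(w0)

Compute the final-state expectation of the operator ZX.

In the final state, ZX has expectation 1.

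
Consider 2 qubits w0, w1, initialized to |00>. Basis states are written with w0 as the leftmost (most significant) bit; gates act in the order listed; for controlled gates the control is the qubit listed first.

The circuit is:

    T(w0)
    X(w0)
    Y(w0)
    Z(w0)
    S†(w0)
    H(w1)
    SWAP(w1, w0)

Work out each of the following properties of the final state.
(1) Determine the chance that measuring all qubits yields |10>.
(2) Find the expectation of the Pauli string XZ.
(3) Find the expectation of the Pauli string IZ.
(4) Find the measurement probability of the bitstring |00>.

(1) A full measurement returns |10> with probability 1/2.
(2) The observable XZ averages to 1.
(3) The observable IZ averages to 1.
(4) Outcome |00> occurs with probability 1/2.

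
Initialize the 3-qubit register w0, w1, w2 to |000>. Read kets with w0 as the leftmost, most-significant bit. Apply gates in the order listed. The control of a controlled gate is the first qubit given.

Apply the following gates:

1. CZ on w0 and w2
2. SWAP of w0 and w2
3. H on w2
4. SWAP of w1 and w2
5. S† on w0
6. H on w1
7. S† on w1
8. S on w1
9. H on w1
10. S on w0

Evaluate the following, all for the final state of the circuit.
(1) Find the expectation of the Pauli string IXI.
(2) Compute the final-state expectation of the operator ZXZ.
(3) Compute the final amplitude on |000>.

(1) In the final state, IXI has expectation 1.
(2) In the final state, ZXZ has expectation 1.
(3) The final state's coefficient on |000> equals sqrt(2)/2.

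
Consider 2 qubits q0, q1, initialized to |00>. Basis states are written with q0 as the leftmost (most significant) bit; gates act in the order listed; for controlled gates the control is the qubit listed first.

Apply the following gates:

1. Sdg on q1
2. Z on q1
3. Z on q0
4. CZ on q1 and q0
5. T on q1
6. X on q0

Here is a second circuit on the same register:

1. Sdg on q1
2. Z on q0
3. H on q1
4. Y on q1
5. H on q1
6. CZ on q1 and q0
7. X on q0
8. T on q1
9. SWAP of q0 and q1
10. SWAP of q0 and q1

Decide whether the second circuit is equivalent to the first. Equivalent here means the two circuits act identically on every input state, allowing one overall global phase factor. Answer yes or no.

No — the two circuits implement different unitaries, even allowing a global phase.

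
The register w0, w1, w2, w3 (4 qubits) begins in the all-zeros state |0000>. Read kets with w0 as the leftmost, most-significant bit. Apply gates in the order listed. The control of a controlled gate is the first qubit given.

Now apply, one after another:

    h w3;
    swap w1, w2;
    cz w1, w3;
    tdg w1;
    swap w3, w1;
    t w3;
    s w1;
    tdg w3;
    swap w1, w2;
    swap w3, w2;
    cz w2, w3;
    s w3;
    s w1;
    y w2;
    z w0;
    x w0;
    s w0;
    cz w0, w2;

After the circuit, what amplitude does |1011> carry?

The final state's coefficient on |1011> equals -sqrt(2)/2.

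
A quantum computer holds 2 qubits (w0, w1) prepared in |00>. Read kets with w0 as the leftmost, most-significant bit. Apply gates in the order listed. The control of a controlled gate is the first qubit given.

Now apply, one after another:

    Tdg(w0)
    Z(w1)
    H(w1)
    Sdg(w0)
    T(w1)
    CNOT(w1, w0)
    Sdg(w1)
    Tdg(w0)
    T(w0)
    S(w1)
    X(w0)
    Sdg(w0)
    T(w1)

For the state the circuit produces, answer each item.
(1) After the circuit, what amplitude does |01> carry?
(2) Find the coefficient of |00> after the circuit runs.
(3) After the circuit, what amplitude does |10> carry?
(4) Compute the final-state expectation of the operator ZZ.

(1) The final state's coefficient on |01> equals sqrt(2)*I/2. Key observation: gates 7-10 undo each other exactly, leaving only the rest of the circuit to track.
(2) The final state's coefficient on |00> equals 0.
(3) The final state's coefficient on |10> equals -sqrt(2)*I/2.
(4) The observable ZZ averages to -1.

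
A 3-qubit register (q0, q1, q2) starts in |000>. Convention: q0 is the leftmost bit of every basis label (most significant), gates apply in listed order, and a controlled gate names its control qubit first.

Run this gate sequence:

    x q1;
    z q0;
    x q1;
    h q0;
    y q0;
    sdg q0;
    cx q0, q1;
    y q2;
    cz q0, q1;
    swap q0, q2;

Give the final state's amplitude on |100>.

The amplitude on |100> is sqrt(2)/2.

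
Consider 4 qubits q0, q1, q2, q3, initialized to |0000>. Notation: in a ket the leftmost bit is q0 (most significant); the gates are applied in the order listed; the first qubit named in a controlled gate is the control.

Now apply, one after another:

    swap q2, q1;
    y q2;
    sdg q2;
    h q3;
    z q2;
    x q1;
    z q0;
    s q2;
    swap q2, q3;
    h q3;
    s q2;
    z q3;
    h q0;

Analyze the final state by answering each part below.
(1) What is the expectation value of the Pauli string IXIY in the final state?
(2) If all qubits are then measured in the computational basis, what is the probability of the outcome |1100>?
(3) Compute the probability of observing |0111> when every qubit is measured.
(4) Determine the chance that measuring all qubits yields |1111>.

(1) The observable IXIY averages to 0.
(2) Outcome |1100> occurs with probability 1/8.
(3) The probability of measuring |0111> is 1/8.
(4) Outcome |1111> occurs with probability 1/8.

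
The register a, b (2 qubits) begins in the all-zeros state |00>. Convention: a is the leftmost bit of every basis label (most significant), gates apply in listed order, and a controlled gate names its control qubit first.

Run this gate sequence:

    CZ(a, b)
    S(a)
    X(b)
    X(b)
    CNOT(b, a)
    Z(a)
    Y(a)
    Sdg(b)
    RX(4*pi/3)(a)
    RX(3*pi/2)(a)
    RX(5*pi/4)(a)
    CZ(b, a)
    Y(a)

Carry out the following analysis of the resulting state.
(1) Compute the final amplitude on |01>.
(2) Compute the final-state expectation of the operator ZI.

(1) The amplitude on |01> is 0.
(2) The observable ZI averages to sqrt(2)/4 + sqrt(6)/4.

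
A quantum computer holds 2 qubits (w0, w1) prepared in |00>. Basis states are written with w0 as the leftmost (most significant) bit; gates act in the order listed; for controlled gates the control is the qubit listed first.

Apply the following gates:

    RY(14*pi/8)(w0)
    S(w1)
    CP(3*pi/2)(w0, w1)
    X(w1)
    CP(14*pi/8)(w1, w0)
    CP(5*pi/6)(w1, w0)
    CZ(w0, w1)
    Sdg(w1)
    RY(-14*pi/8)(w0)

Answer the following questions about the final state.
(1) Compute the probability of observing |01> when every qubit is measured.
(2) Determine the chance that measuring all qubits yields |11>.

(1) The probability of measuring |01> is -sqrt(2)/16 + sqrt(6)/16 + 3/4.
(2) The probability of measuring |11> is -sqrt(6)/16 + sqrt(2)/16 + 1/4.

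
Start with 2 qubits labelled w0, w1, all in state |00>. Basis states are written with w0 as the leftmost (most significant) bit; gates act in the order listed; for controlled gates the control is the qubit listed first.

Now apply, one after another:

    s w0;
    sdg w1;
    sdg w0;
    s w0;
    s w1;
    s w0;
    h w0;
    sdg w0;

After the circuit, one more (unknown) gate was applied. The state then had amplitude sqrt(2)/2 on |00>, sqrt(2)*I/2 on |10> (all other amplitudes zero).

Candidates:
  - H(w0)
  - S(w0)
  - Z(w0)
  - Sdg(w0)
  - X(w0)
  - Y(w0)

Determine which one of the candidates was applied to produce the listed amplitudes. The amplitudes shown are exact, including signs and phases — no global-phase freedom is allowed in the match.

The unique candidate consistent with the amplitudes is Z(w0). Key observation: gates 2-5 undo each other exactly, leaving only the rest of the circuit to track.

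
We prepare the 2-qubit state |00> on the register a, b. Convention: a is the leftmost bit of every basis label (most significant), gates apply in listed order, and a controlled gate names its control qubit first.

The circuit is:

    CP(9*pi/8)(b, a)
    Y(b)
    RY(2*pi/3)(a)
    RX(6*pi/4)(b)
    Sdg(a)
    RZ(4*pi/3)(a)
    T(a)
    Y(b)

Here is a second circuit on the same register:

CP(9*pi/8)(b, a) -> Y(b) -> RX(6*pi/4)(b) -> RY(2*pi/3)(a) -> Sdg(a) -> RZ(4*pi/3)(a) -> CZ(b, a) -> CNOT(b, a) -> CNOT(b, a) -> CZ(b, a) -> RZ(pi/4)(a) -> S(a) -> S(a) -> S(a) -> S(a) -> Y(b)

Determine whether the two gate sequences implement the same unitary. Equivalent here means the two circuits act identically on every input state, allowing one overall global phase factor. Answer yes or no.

Yes — the two circuits implement the same unitary up to a global phase.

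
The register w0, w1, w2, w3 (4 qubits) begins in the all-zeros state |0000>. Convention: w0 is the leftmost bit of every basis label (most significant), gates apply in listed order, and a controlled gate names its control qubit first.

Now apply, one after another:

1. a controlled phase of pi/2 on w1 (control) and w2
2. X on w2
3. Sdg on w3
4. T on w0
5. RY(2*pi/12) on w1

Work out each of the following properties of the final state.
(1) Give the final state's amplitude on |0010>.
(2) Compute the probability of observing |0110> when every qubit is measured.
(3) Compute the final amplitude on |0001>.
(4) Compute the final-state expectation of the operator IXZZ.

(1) The final state's coefficient on |0010> equals sqrt(2)/4 + sqrt(6)/4.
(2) The probability of measuring |0110> is 1/2 - sqrt(3)/4.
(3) |0001> carries amplitude 0 in the final state.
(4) The expectation value of IXZZ is -1/2.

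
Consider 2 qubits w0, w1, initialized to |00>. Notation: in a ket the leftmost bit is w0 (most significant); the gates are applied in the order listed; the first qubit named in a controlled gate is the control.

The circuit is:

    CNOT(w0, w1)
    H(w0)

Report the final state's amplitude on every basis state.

After the circuit, the state carries amplitude sqrt(2)/2 on |00>, 0 on |01>, sqrt(2)/2 on |10>, 0 on |11>.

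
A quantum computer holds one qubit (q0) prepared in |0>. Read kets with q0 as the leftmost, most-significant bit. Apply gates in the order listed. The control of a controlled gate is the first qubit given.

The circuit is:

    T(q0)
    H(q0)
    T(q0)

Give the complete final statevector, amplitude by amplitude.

After the circuit, the state carries amplitude sqrt(2)/2 on |0>, sqrt(2)*exp(I*pi/4)/2 on |1>.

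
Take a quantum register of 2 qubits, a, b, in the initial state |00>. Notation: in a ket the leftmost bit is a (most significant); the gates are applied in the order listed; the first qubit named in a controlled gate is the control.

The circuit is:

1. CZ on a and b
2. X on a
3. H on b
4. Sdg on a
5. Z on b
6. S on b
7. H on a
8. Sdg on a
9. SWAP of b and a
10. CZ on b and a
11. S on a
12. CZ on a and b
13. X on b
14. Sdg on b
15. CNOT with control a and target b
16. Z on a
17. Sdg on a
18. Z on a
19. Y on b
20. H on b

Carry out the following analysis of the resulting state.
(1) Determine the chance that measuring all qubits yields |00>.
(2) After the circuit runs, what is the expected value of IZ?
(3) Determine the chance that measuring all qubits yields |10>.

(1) The probability of measuring |00> is 1/2.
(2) The expectation value of IZ is 1.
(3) A full measurement returns |10> with probability 1/2.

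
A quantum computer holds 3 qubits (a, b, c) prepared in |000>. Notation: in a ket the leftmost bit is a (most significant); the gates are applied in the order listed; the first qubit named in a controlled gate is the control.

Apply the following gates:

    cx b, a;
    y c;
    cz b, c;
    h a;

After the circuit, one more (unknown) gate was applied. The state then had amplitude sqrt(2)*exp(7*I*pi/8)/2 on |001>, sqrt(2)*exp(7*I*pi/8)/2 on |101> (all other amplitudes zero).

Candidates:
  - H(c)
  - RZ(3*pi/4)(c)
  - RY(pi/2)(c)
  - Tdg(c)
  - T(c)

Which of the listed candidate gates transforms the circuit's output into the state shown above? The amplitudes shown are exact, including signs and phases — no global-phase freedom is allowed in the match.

The applied gate was RZ(3*pi/4)(c).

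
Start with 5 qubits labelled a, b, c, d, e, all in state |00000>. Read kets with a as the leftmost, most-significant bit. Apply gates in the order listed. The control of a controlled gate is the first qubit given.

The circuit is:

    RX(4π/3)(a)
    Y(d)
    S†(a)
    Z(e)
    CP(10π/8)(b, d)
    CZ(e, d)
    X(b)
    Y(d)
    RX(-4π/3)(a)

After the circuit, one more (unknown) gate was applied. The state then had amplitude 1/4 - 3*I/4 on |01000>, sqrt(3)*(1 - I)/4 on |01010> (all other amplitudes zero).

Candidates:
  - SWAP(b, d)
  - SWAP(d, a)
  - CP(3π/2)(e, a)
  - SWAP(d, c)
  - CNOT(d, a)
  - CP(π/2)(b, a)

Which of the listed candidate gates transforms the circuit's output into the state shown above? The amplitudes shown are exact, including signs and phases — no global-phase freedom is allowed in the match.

It was SWAP(d, a) that produced the state shown.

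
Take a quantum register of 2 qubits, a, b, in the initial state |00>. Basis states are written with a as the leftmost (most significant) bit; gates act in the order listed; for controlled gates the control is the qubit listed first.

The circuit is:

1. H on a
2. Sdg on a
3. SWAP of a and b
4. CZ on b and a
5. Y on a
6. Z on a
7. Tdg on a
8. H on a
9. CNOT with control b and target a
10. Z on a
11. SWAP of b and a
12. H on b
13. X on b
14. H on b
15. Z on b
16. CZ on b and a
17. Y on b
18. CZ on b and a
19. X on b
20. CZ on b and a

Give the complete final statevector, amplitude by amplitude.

The final amplitudes are -exp(3*I*pi/4)/2 on |00>, exp(3*I*pi/4)/2 on |01>, -exp(I*pi/4)/2 on |10>, -exp(I*pi/4)/2 on |11>. Key observation: steps 12-15 multiply out to the identity, so the circuit reduces to the remaining gates.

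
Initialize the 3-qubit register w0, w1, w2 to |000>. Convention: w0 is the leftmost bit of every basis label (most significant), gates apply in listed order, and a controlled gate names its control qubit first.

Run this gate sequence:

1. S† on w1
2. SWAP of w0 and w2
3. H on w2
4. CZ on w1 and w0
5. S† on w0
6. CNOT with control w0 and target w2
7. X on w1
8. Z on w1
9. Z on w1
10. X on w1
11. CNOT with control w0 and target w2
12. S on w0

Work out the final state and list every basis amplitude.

The final amplitudes are sqrt(2)/2 on |000>, sqrt(2)/2 on |001>, and 0 on every other basis state. Key observation: gates 5-12 undo each other exactly, leaving only the rest of the circuit to track.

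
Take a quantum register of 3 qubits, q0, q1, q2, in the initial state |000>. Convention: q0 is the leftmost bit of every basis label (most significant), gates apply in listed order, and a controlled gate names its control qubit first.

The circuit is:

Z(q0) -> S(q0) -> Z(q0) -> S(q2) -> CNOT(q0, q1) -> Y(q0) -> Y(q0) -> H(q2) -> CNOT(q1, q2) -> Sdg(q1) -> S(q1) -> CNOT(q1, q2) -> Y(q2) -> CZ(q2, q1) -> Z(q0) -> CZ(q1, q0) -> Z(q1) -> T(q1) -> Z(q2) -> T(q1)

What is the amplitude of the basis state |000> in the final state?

The amplitude on |000> is -sqrt(2)*I/2.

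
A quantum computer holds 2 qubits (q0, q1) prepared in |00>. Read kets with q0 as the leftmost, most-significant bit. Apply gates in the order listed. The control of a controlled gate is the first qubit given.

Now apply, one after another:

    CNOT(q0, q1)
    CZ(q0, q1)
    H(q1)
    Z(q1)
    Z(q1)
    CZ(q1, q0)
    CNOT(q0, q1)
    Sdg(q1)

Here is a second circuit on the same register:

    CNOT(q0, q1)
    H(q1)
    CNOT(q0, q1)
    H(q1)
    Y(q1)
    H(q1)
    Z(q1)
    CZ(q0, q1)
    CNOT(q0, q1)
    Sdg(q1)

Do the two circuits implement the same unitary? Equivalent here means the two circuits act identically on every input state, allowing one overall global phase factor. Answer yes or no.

No — the two circuits implement different unitaries, even allowing a global phase.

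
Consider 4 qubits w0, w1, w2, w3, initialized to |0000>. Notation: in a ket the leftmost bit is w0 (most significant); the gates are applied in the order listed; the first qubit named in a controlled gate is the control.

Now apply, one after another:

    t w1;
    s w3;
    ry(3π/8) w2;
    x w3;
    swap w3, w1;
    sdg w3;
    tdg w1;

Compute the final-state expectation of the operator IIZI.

The expectation value of IIZI is sqrt(2 - sqrt(2))/2.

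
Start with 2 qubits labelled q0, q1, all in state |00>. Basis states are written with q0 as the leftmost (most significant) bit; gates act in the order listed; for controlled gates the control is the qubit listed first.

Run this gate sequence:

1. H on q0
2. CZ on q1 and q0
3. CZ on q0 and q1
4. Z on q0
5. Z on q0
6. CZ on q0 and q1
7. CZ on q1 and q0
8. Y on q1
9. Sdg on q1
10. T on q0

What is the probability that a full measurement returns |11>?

A full measurement returns |11> with probability 1/2. Key observation: steps 2-7 multiply out to the identity, so the circuit reduces to the remaining gates.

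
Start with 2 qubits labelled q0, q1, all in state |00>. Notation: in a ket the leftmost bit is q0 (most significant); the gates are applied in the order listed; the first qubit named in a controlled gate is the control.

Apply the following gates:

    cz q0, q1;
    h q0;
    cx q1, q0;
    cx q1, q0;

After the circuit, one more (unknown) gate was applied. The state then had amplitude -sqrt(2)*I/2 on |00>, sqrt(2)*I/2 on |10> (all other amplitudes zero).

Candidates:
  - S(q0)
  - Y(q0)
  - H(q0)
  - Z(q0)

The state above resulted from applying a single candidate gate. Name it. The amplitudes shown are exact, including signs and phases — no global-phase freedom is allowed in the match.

The applied gate was Y(q0). Key observation: gates 3-4 undo each other exactly, leaving only the rest of the circuit to track.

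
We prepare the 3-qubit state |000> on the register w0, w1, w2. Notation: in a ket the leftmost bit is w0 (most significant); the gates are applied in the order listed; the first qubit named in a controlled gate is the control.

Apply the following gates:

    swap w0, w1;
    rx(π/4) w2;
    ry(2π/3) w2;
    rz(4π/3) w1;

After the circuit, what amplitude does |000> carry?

|000> carries amplitude -sqrt(sqrt(2) + 2)*exp(I*pi/3)/4 - sqrt(6 - 3*sqrt(2))*exp(5*I*pi/6)/4 in the final state.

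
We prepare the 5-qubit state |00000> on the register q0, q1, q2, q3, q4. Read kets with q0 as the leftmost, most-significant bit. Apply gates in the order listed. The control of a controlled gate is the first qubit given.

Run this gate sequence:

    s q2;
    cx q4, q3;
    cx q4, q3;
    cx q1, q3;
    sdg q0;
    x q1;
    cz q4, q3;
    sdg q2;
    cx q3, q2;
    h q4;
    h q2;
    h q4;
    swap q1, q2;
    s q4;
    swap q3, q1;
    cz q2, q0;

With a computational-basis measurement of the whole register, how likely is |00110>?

Outcome |00110> occurs with probability 1/2. Key observation: gates 2-3 undo each other exactly, leaving only the rest of the circuit to track.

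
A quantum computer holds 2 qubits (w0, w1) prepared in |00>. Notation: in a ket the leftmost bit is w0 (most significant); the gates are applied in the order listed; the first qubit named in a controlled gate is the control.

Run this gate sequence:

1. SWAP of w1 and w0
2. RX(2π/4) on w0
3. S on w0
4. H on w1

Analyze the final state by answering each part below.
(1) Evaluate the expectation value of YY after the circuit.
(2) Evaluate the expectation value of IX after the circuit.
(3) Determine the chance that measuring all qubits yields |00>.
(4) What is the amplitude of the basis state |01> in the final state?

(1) The expectation value of YY is 0.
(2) The expectation value of IX is 1.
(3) The probability of measuring |00> is 1/4.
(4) The final state's coefficient on |01> equals 1/2.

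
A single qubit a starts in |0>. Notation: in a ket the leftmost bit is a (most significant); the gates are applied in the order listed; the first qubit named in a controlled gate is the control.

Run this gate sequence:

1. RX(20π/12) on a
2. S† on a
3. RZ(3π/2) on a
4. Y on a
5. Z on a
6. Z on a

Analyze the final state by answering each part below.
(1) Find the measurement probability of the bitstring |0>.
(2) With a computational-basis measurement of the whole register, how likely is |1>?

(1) The probability of measuring |0> is 1/4.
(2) Outcome |1> occurs with probability 3/4.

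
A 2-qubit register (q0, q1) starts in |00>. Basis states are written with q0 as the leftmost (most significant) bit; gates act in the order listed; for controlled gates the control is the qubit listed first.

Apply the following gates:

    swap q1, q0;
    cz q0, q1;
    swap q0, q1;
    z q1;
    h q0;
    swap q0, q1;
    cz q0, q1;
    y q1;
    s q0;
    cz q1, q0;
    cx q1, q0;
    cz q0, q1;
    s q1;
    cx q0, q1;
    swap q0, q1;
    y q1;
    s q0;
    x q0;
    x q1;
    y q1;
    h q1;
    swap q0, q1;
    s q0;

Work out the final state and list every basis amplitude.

After the circuit, the state carries amplitude 0 on |00>, -1/2 + I/2 on |01>, 0 on |10>, 1/2 - I/2 on |11>.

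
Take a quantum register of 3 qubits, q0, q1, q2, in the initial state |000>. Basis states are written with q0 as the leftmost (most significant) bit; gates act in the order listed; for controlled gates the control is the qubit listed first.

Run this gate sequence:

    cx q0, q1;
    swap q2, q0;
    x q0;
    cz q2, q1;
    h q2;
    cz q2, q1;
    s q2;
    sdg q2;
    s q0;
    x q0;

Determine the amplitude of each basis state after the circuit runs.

After the circuit, the state carries amplitude sqrt(2)*I/2 on |000>, sqrt(2)*I/2 on |001>, and 0 on every other basis state.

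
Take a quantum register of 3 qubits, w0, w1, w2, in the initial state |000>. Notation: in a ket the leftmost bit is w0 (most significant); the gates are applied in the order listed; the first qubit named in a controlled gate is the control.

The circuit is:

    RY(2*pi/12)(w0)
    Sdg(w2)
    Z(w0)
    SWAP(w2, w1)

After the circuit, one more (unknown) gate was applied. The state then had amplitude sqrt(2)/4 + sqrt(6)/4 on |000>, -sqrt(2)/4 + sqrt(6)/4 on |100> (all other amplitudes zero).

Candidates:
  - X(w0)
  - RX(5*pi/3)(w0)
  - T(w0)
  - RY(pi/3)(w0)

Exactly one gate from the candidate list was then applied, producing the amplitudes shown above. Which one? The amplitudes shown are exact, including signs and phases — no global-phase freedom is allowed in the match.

It was RY(pi/3)(w0) that produced the state shown.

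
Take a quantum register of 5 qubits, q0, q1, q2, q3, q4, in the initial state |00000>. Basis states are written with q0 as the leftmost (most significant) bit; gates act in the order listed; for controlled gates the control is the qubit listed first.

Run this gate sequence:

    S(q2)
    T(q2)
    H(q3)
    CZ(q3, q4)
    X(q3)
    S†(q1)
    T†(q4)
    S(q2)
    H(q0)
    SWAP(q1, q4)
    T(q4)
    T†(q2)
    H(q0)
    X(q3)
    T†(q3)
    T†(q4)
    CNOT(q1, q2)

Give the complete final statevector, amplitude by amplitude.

The resulting statevector has amplitude sqrt(2)/2 on |00000>, -sqrt(2)*exp(3*I*pi/4)/2 on |00010>, and 0 on every other basis state.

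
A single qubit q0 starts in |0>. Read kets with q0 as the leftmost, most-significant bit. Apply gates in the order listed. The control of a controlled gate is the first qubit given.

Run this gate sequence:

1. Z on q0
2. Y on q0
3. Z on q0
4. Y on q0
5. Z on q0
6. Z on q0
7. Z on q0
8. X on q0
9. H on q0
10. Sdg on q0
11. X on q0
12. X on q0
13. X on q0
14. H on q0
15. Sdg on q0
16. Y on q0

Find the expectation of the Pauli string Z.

The expectation value of Z is 0.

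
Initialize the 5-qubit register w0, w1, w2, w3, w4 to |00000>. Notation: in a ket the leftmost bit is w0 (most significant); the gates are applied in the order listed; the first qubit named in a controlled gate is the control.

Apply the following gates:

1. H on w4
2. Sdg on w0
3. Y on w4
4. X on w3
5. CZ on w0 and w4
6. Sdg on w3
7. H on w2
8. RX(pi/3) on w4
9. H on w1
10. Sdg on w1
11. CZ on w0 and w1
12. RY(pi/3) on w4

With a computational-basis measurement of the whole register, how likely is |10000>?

Outcome |10000> occurs with probability 0.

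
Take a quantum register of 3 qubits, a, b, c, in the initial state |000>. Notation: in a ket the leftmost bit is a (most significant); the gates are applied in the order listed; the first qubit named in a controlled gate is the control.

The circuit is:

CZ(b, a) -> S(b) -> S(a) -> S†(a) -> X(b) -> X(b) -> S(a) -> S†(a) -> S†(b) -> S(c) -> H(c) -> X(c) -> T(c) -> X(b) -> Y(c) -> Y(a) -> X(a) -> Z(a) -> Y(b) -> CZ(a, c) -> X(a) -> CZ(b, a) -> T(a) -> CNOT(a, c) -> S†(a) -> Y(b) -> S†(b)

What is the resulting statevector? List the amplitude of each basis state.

After the circuit, the state carries amplitude sqrt(2)*exp(I*pi/4)/2 on |110>, -sqrt(2)*I/2 on |111>, and 0 on every other basis state. Key observation: gates 2-9 undo each other exactly, leaving only the rest of the circuit to track.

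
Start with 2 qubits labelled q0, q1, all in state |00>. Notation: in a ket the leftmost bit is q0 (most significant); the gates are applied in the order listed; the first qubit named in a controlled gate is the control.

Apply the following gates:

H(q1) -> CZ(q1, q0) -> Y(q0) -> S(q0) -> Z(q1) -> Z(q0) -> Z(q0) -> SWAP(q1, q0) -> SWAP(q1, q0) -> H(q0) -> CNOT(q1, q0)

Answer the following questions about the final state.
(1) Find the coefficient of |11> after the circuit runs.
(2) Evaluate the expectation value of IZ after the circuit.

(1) The amplitude on |11> is 1/2.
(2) The observable IZ averages to 0.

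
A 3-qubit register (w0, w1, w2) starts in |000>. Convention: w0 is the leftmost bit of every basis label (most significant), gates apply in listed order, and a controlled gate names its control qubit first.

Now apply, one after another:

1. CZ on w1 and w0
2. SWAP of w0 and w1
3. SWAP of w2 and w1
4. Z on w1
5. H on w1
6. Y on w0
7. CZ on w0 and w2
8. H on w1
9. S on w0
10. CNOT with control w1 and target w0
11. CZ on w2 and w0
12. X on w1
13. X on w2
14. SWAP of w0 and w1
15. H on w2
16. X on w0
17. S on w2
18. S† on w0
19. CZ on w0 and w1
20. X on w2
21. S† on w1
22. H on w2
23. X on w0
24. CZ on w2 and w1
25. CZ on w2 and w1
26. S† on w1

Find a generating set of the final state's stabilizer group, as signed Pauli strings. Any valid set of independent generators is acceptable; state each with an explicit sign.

One valid set of independent stabilizer generators is -IIY, -ZII, -IZI (any independent generating set of the same group is equally correct).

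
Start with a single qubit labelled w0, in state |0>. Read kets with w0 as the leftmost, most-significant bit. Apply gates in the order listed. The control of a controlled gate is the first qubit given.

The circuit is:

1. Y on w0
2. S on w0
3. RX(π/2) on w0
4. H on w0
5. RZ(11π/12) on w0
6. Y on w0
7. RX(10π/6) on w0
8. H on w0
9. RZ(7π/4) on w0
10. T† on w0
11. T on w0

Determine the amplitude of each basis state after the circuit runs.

The final amplitudes are (sqrt(2) + sqrt(6) - sqrt(6)*I + sqrt(2)*I + (-sqrt(6)*exp(2*I*pi/3) + sqrt(2)*exp(I*pi/6) + sqrt(6)*exp(I*pi/6) + sqrt(2)*exp(2*I*pi/3))*exp(5*I*pi/12))*exp(7*I*pi/12)/8 on |0>, (-sqrt(2) + sqrt(6) - sqrt(6)*I - (sqrt(2) + sqrt(6) - sqrt(2)*I + sqrt(6)*I)*exp(I*pi/12) - sqrt(2)*I)*exp(I*pi/3)/8 on |1>.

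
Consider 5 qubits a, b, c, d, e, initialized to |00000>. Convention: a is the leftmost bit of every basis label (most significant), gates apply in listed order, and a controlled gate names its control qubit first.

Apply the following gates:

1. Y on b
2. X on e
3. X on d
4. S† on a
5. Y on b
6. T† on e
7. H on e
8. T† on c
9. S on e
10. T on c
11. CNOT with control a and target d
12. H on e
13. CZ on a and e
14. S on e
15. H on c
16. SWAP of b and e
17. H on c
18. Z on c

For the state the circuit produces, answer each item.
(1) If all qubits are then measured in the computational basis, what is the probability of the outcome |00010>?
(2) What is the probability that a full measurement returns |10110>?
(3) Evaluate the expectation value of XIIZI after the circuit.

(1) The probability of measuring |00010> is 1/2.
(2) The probability of measuring |10110> is 0.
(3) In the final state, XIIZI has expectation 0.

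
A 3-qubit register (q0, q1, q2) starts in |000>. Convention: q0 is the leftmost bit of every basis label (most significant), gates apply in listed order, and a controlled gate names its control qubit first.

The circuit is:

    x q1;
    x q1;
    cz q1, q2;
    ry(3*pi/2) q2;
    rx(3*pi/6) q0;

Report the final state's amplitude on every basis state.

The final amplitudes are -1/2 on |000>, 1/2 on |001>, 0 on |010>, 0 on |011>, I/2 on |100>, -I/2 on |101>, 0 on |110>, 0 on |111>. Key observation: the block from step 1 through step 2 cancels to the identity and can be dropped.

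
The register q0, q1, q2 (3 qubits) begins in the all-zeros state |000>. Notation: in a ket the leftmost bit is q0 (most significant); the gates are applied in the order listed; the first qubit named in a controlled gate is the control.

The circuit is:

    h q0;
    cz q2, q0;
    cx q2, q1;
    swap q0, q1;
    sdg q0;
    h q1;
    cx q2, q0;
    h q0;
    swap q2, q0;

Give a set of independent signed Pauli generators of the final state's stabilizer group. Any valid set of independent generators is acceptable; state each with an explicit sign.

The stabilizer group can be generated by +IIX, +ZII, +IZI, among other valid generating sets.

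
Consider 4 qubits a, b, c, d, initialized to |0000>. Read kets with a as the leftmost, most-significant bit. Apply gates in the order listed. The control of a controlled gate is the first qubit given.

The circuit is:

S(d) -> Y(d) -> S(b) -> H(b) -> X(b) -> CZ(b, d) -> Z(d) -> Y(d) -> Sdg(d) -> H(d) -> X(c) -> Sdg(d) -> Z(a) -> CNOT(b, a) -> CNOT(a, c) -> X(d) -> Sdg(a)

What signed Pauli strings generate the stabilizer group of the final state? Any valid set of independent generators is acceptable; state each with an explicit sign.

The stabilizer group can be generated by -XXYI, +IIIY, -ZIZI, -IZZI, among other valid generating sets.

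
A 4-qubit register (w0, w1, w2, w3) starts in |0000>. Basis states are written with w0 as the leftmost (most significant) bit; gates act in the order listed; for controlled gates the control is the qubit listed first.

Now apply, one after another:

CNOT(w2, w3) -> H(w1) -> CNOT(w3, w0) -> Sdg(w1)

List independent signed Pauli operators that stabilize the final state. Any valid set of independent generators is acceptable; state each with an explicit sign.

The stabilizer group can be generated by -IYII, +ZIII, +IIZI, +IIIZ, among other valid generating sets.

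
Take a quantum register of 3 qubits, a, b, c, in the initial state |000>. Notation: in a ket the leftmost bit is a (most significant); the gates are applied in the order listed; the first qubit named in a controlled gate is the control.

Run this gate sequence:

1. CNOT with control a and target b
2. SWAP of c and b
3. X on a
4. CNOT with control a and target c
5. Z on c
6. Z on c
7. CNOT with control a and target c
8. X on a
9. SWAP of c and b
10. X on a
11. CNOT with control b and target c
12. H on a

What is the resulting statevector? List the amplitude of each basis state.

After the circuit, the state carries amplitude sqrt(2)/2 on |000>, -sqrt(2)/2 on |100>, and 0 on every other basis state.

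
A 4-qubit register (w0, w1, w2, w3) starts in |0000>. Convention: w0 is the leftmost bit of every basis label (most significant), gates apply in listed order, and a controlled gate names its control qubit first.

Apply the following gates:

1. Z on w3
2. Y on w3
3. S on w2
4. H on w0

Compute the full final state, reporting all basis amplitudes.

The resulting statevector has amplitude sqrt(2)*I/2 on |0001>, sqrt(2)*I/2 on |1001>, and 0 on every other basis state.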